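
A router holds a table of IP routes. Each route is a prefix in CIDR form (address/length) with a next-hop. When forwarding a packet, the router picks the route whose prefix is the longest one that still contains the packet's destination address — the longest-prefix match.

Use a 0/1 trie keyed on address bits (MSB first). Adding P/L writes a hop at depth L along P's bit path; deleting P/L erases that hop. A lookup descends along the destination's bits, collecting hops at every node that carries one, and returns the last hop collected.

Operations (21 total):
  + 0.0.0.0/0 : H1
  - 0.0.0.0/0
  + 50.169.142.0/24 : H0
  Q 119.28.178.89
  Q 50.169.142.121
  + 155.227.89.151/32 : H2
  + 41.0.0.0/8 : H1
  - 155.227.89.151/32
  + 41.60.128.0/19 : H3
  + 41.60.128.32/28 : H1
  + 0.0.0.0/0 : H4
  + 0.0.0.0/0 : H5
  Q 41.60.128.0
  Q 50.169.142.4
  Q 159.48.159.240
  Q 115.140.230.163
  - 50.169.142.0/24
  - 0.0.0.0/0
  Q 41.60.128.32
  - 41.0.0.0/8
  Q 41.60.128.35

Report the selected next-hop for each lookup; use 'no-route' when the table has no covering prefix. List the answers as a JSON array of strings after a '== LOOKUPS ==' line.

Apply in order:
  add 0.0.0.0/0 -> H1 at depth 0
  del 0.0.0.0/0 (clear depth 0)
  add 50.169.142.0/24 -> H0 at depth 24
  ? 119.28.178.89  path d0:-→d1:-  best=no-route
  ? 50.169.142.121  path d0:-→d1:-→d2:-→d3:-→d4:-→d5:-→d6:-→d7:-→d8:-→d9:-→d10:-→d11:-→d12:-→d13:-→d14:-→d15:-→d16:-→d17:-→d18:-→d19:-→d20:-→d21:-→d22:-→d23:-→d24:H0  best=H0
  add 155.227.89.151/32 -> H2 at depth 32
  add 41.0.0.0/8 -> H1 at depth 8
  del 155.227.89.151/32 (clear depth 32)
  add 41.60.128.0/19 -> H3 at depth 19
  add 41.60.128.32/28 -> H1 at depth 28
  add 0.0.0.0/0 -> H4 at depth 0
  add 0.0.0.0/0 -> H5 at depth 0
  ? 41.60.128.0  path d0:H5→d1:-→d2:-→d3:-→d4:-→d5:-→d6:-→d7:-→d8:H1→d9:-→d10:-→d11:-→d12:-→d13:-→d14:-→d15:-→d16:-→d17:-→d18:-→d19:H3→d20:-→d21:-→d22:-→d23:-→d24:-→d25:-→d26:-  best=H3
  ? 50.169.142.4  path d0:H5→d1:-→d2:-→d3:-→d4:-→d5:-→d6:-→d7:-→d8:-→d9:-→d10:-→d11:-→d12:-→d13:-→d14:-→d15:-→d16:-→d17:-→d18:-→d19:-→d20:-→d21:-→d22:-→d23:-→d24:H0  best=H0
  ? 159.48.159.240  path d0:H5→d1:-→d2:-→d3:-→d4:-→d5:-  best=H5
  ? 115.140.230.163  path d0:H5→d1:-  best=H5
  del 50.169.142.0/24 (clear depth 24)
  del 0.0.0.0/0 (clear depth 0)
  ? 41.60.128.32  path d0:-→d1:-→d2:-→d3:-→d4:-→d5:-→d6:-→d7:-→d8:H1→d9:-→d10:-→d11:-→d12:-→d13:-→d14:-→d15:-→d16:-→d17:-→d18:-→d19:H3→d20:-→d21:-→d22:-→d23:-→d24:-→d25:-→d26:-→d27:-→d28:H1  best=H1
  del 41.0.0.0/8 (clear depth 8)
  ? 41.60.128.35  path d0:-→d1:-→d2:-→d3:-→d4:-→d5:-→d6:-→d7:-→d8:-→d9:-→d10:-→d11:-→d12:-→d13:-→d14:-→d15:-→d16:-→d17:-→d18:-→d19:H3→d20:-→d21:-→d22:-→d23:-→d24:-→d25:-→d26:-→d27:-→d28:H1  best=H1

== LOOKUPS ==
["no-route","H0","H3","H0","H5","H5","H1","H1"]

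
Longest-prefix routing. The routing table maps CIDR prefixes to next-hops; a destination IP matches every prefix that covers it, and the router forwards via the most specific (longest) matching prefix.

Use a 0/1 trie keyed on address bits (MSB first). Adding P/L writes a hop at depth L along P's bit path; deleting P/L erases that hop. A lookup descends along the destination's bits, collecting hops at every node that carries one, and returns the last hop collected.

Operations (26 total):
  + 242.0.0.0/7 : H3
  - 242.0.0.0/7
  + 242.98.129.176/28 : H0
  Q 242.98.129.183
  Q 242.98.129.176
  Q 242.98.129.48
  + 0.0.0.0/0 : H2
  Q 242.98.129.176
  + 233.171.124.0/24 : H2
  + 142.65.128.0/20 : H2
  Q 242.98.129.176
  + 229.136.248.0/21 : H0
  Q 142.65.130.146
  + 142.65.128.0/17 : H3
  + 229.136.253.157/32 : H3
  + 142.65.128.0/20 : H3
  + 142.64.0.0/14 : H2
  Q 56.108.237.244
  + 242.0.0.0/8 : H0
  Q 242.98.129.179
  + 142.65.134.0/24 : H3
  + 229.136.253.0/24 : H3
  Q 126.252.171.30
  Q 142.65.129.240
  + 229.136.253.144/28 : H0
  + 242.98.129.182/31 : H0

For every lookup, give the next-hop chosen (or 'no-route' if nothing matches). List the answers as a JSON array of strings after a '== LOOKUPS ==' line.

Process each operation:
  + 242.0.0.0/7 (H3) depth=7
  - 242.0.0.0/7 clear@7
  + 242.98.129.176/28 (H0) depth=28
  lookup 242.98.129.183: bits 1111001001100010100000011011 walk d0:-→d1:-→d2:-→d3:-→d4:-→d5:-→d6:-→d7:-→d8:-→d9:-→d10:-→d11:-→d12:-→d13:-→d14:-→d15:-→d16:-→d17:-→d18:-→d19:-→d20:-→d21:-→d22:-→d23:-→d24:-→d25:-→d26:-→d27:-→d28:H0 -> H0
  lookup 242.98.129.176: bits 1111001001100010100000011011 walk d0:-→d1:-→d2:-→d3:-→d4:-→d5:-→d6:-→d7:-→d8:-→d9:-→d10:-→d11:-→d12:-→d13:-→d14:-→d15:-→d16:-→d17:-→d18:-→d19:-→d20:-→d21:-→d22:-→d23:-→d24:-→d25:-→d26:-→d27:-→d28:H0 -> H0
  lookup 242.98.129.48: bits 111100100110001010000001 walk d0:-→d1:-→d2:-→d3:-→d4:-→d5:-→d6:-→d7:-→d8:-→d9:-→d10:-→d11:-→d12:-→d13:-→d14:-→d15:-→d16:-→d17:-→d18:-→d19:-→d20:-→d21:-→d22:-→d23:-→d24:- -> no-route
  + 0.0.0.0/0 (H2) depth=0
  lookup 242.98.129.176: bits 1111001001100010100000011011 walk d0:H2→d1:-→d2:-→d3:-→d4:-→d5:-→d6:-→d7:-→d8:-→d9:-→d10:-→d11:-→d12:-→d13:-→d14:-→d15:-→d16:-→d17:-→d18:-→d19:-→d20:-→d21:-→d22:-→d23:-→d24:-→d25:-→d26:-→d27:-→d28:H0 -> H0
  + 233.171.124.0/24 (H2) depth=24
  + 142.65.128.0/20 (H2) depth=20
  lookup 242.98.129.176: bits 1111001001100010100000011011 walk d0:H2→d1:-→d2:-→d3:-→d4:-→d5:-→d6:-→d7:-→d8:-→d9:-→d10:-→d11:-→d12:-→d13:-→d14:-→d15:-→d16:-→d17:-→d18:-→d19:-→d20:-→d21:-→d22:-→d23:-→d24:-→d25:-→d26:-→d27:-→d28:H0 -> H0
  + 229.136.248.0/21 (H0) depth=21
  lookup 142.65.130.146: bits 10001110010000011000 walk d0:H2→d1:-→d2:-→d3:-→d4:-→d5:-→d6:-→d7:-→d8:-→d9:-→d10:-→d11:-→d12:-→d13:-→d14:-→d15:-→d16:-→d17:-→d18:-→d19:-→d20:H2 -> H2
  + 142.65.128.0/17 (H3) depth=17
  + 229.136.253.157/32 (H3) depth=32
  + 142.65.128.0/20 (H3) depth=20
  + 142.64.0.0/14 (H2) depth=14
  lookup 56.108.237.244: bits ε walk d0:H2 -> H2
  + 242.0.0.0/8 (H0) depth=8
  lookup 242.98.129.179: bits 1111001001100010100000011011 walk d0:H2→d1:-→d2:-→d3:-→d4:-→d5:-→d6:-→d7:-→d8:H0→d9:-→d10:-→d11:-→d12:-→d13:-→d14:-→d15:-→d16:-→d17:-→d18:-→d19:-→d20:-→d21:-→d22:-→d23:-→d24:-→d25:-→d26:-→d27:-→d28:H0 -> H0
  + 142.65.134.0/24 (H3) depth=24
  + 229.136.253.0/24 (H3) depth=24
  lookup 126.252.171.30: bits ε walk d0:H2 -> H2
  lookup 142.65.129.240: bits 100011100100000110000 walk d0:H2→d1:-→d2:-→d3:-→d4:-→d5:-→d6:-→d7:-→d8:-→d9:-→d10:-→d11:-→d12:-→d13:-→d14:H2→d15:-→d16:-→d17:H3→d18:-→d19:-→d20:H3→d21:- -> H3
  + 229.136.253.144/28 (H0) depth=28
  + 242.98.129.182/31 (H0) depth=31

== LOOKUPS ==
["H0","H0","no-route","H0","H0","H2","H2","H0","H2","H3"]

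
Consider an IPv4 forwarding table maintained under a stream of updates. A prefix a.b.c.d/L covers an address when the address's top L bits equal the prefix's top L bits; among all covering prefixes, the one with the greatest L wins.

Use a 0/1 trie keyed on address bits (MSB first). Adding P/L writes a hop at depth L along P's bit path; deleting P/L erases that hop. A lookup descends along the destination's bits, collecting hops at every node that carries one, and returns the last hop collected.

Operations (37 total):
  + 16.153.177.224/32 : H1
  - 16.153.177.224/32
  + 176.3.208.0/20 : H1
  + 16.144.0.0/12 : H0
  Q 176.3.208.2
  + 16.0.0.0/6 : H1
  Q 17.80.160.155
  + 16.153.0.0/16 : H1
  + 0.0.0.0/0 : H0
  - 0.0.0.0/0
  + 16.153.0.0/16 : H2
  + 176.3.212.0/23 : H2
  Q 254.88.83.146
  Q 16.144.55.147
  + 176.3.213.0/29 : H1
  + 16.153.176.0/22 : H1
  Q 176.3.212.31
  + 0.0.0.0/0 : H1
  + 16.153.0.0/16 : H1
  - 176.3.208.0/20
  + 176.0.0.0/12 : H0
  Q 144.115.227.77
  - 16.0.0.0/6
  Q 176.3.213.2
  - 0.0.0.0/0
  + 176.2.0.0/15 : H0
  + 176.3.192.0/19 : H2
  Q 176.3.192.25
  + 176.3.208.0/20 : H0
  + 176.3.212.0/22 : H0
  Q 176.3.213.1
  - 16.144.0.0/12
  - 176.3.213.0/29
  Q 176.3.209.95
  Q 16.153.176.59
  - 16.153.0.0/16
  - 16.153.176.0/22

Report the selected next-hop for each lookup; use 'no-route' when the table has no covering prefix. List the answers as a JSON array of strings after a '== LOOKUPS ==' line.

Process each operation:
  + 16.153.177.224/32 (H1) depth=32
  del 16.153.177.224/32 (clear depth 32)
  + 176.3.208.0/20 (H1) depth=20
  + 16.144.0.0/12 (H0) depth=12
  lookup 176.3.208.2: bits 10110000000000111101 walk d0:-→d1:-→d2:-→d3:-→d4:-→d5:-→d6:-→d7:-→d8:-→d9:-→d10:-→d11:-→d12:-→d13:-→d14:-→d15:-→d16:-→d17:-→d18:-→d19:-→d20:H1 -> H1
  + 16.0.0.0/6 (H1) depth=6
  lookup 17.80.160.155: bits 0001000 walk d0:-→d1:-→d2:-→d3:-→d4:-→d5:-→d6:H1→d7:- -> H1
  + 16.153.0.0/16 (H1) depth=16
  + 0.0.0.0/0 (H0) depth=0
  del 0.0.0.0/0 (clear depth 0)
  + 16.153.0.0/16 (H2) depth=16
  + 176.3.212.0/23 (H2) depth=23
  lookup 254.88.83.146: bits 1 walk d0:-→d1:- -> no-route
  lookup 16.144.55.147: bits 000100001001 walk d0:-→d1:-→d2:-→d3:-→d4:-→d5:-→d6:H1→d7:-→d8:-→d9:-→d10:-→d11:-→d12:H0 -> H0
  + 176.3.213.0/29 (H1) depth=29
  + 16.153.176.0/22 (H1) depth=22
  lookup 176.3.212.31: bits 10110000000000111101010 walk d0:-→d1:-→d2:-→d3:-→d4:-→d5:-→d6:-→d7:-→d8:-→d9:-→d10:-→d11:-→d12:-→d13:-→d14:-→d15:-→d16:-→d17:-→d18:-→d19:-→d20:H1→d21:-→d22:-→d23:H2 -> H2
  + 0.0.0.0/0 (H1) depth=0
  + 16.153.0.0/16 (H1) depth=16
  del 176.3.208.0/20 (clear depth 20)
  + 176.0.0.0/12 (H0) depth=12
  lookup 144.115.227.77: bits 10 walk d0:H1→d1:-→d2:- -> H1
  del 16.0.0.0/6 (clear depth 6)
  lookup 176.3.213.2: bits 10110000000000111101010100000 walk d0:H1→d1:-→d2:-→d3:-→d4:-→d5:-→d6:-→d7:-→d8:-→d9:-→d10:-→d11:-→d12:H0→d13:-→d14:-→d15:-→d16:-→d17:-→d18:-→d19:-→d20:-→d21:-→d22:-→d23:H2→d24:-→d25:-→d26:-→d27:-→d28:-→d29:H1 -> H1
  del 0.0.0.0/0 (clear depth 0)
  + 176.2.0.0/15 (H0) depth=15
  + 176.3.192.0/19 (H2) depth=19
  lookup 176.3.192.25: bits 1011000000000011110 walk d0:-→d1:-→d2:-→d3:-→d4:-→d5:-→d6:-→d7:-→d8:-→d9:-→d10:-→d11:-→d12:H0→d13:-→d14:-→d15:H0→d16:-→d17:-→d18:-→d19:H2 -> H2
  + 176.3.208.0/20 (H0) depth=20
  + 176.3.212.0/22 (H0) depth=22
  lookup 176.3.213.1: bits 10110000000000111101010100000 walk d0:-→d1:-→d2:-→d3:-→d4:-→d5:-→d6:-→d7:-→d8:-→d9:-→d10:-→d11:-→d12:H0→d13:-→d14:-→d15:H0→d16:-→d17:-→d18:-→d19:H2→d20:H0→d21:-→d22:H0→d23:H2→d24:-→d25:-→d26:-→d27:-→d28:-→d29:H1 -> H1
  del 16.144.0.0/12 (clear depth 12)
  del 176.3.213.0/29 (clear depth 29)
  lookup 176.3.209.95: bits 101100000000001111010 walk d0:-→d1:-→d2:-→d3:-→d4:-→d5:-→d6:-→d7:-→d8:-→d9:-→d10:-→d11:-→d12:H0→d13:-→d14:-→d15:H0→d16:-→d17:-→d18:-→d19:H2→d20:H0→d21:- -> H0
  lookup 16.153.176.59: bits 00010000100110011011000 walk d0:-→d1:-→d2:-→d3:-→d4:-→d5:-→d6:-→d7:-→d8:-→d9:-→d10:-→d11:-→d12:-→d13:-→d14:-→d15:-→d16:H1→d17:-→d18:-→d19:-→d20:-→d21:-→d22:H1→d23:- -> H1
  del 16.153.0.0/16 (clear depth 16)
  del 16.153.176.0/22 (clear depth 22)

== LOOKUPS ==
["H1","H1","no-route","H0","H2","H1","H1","H2","H1","H0","H1"]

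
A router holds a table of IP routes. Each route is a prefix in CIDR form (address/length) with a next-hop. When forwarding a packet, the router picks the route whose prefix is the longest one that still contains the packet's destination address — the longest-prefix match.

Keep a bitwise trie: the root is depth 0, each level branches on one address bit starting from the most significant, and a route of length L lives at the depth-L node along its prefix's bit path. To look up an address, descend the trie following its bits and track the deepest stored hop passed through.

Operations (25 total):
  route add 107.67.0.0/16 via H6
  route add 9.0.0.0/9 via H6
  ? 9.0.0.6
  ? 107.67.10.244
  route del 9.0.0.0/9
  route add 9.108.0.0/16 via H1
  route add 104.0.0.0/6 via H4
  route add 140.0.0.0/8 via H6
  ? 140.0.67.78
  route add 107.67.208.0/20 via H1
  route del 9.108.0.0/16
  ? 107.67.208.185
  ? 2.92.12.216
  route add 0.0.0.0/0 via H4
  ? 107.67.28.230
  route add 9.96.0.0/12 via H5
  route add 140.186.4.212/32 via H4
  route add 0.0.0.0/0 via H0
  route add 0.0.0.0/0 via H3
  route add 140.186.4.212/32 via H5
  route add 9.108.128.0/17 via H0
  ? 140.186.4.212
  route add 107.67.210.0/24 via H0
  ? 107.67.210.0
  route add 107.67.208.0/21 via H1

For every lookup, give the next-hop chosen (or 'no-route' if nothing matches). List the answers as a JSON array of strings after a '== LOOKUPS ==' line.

Process each operation:
  add 107.67.0.0/16 -> H6 at depth 16
  add 9.0.0.0/9 -> H6 at depth 9
  ? 9.0.0.6  path d0:-→d1:-→d2:-→d3:-→d4:-→d5:-→d6:-→d7:-→d8:-→d9:H6  best=H6
  ? 107.67.10.244  path d0:-→d1:-→d2:-→d3:-→d4:-→d5:-→d6:-→d7:-→d8:-→d9:-→d10:-→d11:-→d12:-→d13:-→d14:-→d15:-→d16:H6  best=H6
  del 9.0.0.0/9 (clear depth 9)
  add 9.108.0.0/16 -> H1 at depth 16
  add 104.0.0.0/6 -> H4 at depth 6
  add 140.0.0.0/8 -> H6 at depth 8
  ? 140.0.67.78  path d0:-→d1:-→d2:-→d3:-→d4:-→d5:-→d6:-→d7:-→d8:H6  best=H6
  add 107.67.208.0/20 -> H1 at depth 20
  del 9.108.0.0/16 (clear depth 16)
  ? 107.67.208.185  path d0:-→d1:-→d2:-→d3:-→d4:-→d5:-→d6:H4→d7:-→d8:-→d9:-→d10:-→d11:-→d12:-→d13:-→d14:-→d15:-→d16:H6→d17:-→d18:-→d19:-→d20:H1  best=H1
  ? 2.92.12.216  path d0:-→d1:-→d2:-→d3:-→d4:-  best=no-route
  add 0.0.0.0/0 -> H4 at depth 0
  ? 107.67.28.230  path d0:H4→d1:-→d2:-→d3:-→d4:-→d5:-→d6:H4→d7:-→d8:-→d9:-→d10:-→d11:-→d12:-→d13:-→d14:-→d15:-→d16:H6  best=H6
  add 9.96.0.0/12 -> H5 at depth 12
  add 140.186.4.212/32 -> H4 at depth 32
  add 0.0.0.0/0 -> H0 at depth 0
  add 0.0.0.0/0 -> H3 at depth 0
  add 140.186.4.212/32 -> H5 at depth 32
  add 9.108.128.0/17 -> H0 at depth 17
  ? 140.186.4.212  path d0:H3→d1:-→d2:-→d3:-→d4:-→d5:-→d6:-→d7:-→d8:H6→d9:-→d10:-→d11:-→d12:-→d13:-→d14:-→d15:-→d16:-→d17:-→d18:-→d19:-→d20:-→d21:-→d22:-→d23:-→d24:-→d25:-→d26:-→d27:-→d28:-→d29:-→d30:-→d31:-→d32:H5  best=H5
  add 107.67.210.0/24 -> H0 at depth 24
  ? 107.67.210.0  path d0:H3→d1:-→d2:-→d3:-→d4:-→d5:-→d6:H4→d7:-→d8:-→d9:-→d10:-→d11:-→d12:-→d13:-→d14:-→d15:-→d16:H6→d17:-→d18:-→d19:-→d20:H1→d21:-→d22:-→d23:-→d24:H0  best=H0
  add 107.67.208.0/21 -> H1 at depth 21

== LOOKUPS ==
["H6","H6","H6","H1","no-route","H6","H5","H0"]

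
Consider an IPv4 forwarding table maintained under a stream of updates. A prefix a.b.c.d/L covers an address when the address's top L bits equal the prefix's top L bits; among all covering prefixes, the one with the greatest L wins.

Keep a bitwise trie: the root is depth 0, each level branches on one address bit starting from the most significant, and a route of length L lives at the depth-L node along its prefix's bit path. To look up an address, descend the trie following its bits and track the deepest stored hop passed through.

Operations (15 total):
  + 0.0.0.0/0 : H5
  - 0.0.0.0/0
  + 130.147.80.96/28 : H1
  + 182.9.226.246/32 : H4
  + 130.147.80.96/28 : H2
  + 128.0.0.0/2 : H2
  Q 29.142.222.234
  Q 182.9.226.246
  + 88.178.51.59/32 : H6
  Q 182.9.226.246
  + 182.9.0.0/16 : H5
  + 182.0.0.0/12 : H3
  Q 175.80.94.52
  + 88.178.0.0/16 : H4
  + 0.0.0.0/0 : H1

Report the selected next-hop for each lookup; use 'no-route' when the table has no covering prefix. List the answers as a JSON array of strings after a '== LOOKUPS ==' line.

Apply in order:
  add 0.0.0.0/0 -> H5 at depth 0
  del 0.0.0.0/0 (clear depth 0)
  add 130.147.80.96/28 -> H1 at depth 28
  add 182.9.226.246/32 -> H4 at depth 32
  add 130.147.80.96/28 -> H2 at depth 28
  add 128.0.0.0/2 -> H2 at depth 2
  Q 29.142.222.234: descend ε ; hops seen [∅] ; pick no-route
  Q 182.9.226.246: descend 10110110000010011110001011110110 ; hops seen [H2,H4] ; pick H4
  add 88.178.51.59/32 -> H6 at depth 32
  Q 182.9.226.246: descend 10110110000010011110001011110110 ; hops seen [H2,H4] ; pick H4
  add 182.9.0.0/16 -> H5 at depth 16
  add 182.0.0.0/12 -> H3 at depth 12
  Q 175.80.94.52: descend 101 ; hops seen [H2] ; pick H2
  add 88.178.0.0/16 -> H4 at depth 16
  add 0.0.0.0/0 -> H1 at depth 0

== LOOKUPS ==
["no-route","H4","H4","H2"]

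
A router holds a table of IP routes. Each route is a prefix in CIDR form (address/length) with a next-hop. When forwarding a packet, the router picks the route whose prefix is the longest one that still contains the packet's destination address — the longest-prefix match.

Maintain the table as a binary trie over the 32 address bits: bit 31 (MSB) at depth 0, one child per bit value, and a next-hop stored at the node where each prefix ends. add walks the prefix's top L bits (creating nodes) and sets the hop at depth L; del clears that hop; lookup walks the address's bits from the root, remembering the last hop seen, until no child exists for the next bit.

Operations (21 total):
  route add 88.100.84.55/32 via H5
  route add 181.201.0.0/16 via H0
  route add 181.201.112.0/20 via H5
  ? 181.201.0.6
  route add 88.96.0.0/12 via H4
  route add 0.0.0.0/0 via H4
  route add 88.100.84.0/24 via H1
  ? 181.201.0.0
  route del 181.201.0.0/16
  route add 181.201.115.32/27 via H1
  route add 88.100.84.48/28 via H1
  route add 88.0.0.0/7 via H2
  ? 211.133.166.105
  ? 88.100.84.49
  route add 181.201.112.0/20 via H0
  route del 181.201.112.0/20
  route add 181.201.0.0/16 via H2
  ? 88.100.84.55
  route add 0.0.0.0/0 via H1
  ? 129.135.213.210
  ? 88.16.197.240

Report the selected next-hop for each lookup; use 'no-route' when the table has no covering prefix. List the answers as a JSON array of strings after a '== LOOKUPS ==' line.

Process each operation:
  + 88.100.84.55/32 (H5) depth=32
  + 181.201.0.0/16 (H0) depth=16
  + 181.201.112.0/20 (H5) depth=20
  lookup 181.201.0.6: bits 10110101110010010 walk d0:-→d1:-→d2:-→d3:-→d4:-→d5:-→d6:-→d7:-→d8:-→d9:-→d10:-→d11:-→d12:-→d13:-→d14:-→d15:-→d16:H0→d17:- -> H0
  + 88.96.0.0/12 (H4) depth=12
  + 0.0.0.0/0 (H4) depth=0
  + 88.100.84.0/24 (H1) depth=24
  lookup 181.201.0.0: bits 10110101110010010 walk d0:H4→d1:-→d2:-→d3:-→d4:-→d5:-→d6:-→d7:-→d8:-→d9:-→d10:-→d11:-→d12:-→d13:-→d14:-→d15:-→d16:H0→d17:- -> H0
  - 181.201.0.0/16 clear@16
  + 181.201.115.32/27 (H1) depth=27
  + 88.100.84.48/28 (H1) depth=28
  + 88.0.0.0/7 (H2) depth=7
  lookup 211.133.166.105: bits 1 walk d0:H4→d1:- -> H4
  lookup 88.100.84.49: bits 01011000011001000101010000110 walk d0:H4→d1:-→d2:-→d3:-→d4:-→d5:-→d6:-→d7:H2→d8:-→d9:-→d10:-→d11:-→d12:H4→d13:-→d14:-→d15:-→d16:-→d17:-→d18:-→d19:-→d20:-→d21:-→d22:-→d23:-→d24:H1→d25:-→d26:-→d27:-→d28:H1→d29:- -> H1
  + 181.201.112.0/20 (H0) depth=20
  - 181.201.112.0/20 clear@20
  + 181.201.0.0/16 (H2) depth=16
  lookup 88.100.84.55: bits 01011000011001000101010000110111 walk d0:H4→d1:-→d2:-→d3:-→d4:-→d5:-→d6:-→d7:H2→d8:-→d9:-→d10:-→d11:-→d12:H4→d13:-→d14:-→d15:-→d16:-→d17:-→d18:-→d19:-→d20:-→d21:-→d22:-→d23:-→d24:H1→d25:-→d26:-→d27:-→d28:H1→d29:-→d30:-→d31:-→d32:H5 -> H5
  + 0.0.0.0/0 (H1) depth=0
  lookup 129.135.213.210: bits 10 walk d0:H1→d1:-→d2:- -> H1
  lookup 88.16.197.240: bits 010110000 walk d0:H1→d1:-→d2:-→d3:-→d4:-→d5:-→d6:-→d7:H2→d8:-→d9:- -> H2

== LOOKUPS ==
["H0","H0","H4","H1","H5","H1","H2"]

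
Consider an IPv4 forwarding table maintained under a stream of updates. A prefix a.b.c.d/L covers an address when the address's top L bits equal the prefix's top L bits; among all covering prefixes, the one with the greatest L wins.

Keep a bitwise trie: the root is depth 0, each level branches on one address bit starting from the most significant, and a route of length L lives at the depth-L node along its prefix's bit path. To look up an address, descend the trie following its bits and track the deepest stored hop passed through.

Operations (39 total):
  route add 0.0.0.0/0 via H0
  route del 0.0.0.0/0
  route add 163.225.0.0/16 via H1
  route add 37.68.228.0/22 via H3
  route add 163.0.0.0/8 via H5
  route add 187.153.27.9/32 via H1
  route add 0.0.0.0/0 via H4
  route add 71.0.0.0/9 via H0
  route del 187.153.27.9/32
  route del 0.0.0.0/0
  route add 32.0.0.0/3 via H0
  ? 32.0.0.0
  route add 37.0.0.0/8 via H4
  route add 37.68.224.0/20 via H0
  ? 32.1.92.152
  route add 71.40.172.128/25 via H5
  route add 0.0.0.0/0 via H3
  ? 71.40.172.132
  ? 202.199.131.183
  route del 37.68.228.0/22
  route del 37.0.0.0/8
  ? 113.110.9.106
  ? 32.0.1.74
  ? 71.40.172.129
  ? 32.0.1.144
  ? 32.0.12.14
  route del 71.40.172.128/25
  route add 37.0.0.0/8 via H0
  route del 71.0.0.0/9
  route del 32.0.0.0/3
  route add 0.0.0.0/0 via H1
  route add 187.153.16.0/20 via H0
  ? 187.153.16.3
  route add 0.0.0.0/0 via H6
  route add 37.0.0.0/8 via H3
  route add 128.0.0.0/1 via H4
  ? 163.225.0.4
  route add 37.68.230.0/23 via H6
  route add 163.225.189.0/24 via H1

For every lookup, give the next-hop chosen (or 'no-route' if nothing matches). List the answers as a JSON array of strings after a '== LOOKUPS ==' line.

Process each operation:
  + 0.0.0.0/0 (H0) depth=0
  del 0.0.0.0/0 (clear depth 0)
  + 163.225.0.0/16 (H1) depth=16
  + 37.68.228.0/22 (H3) depth=22
  + 163.0.0.0/8 (H5) depth=8
  + 187.153.27.9/32 (H1) depth=32
  + 0.0.0.0/0 (H4) depth=0
  + 71.0.0.0/9 (H0) depth=9
  del 187.153.27.9/32 (clear depth 32)
  del 0.0.0.0/0 (clear depth 0)
  + 32.0.0.0/3 (H0) depth=3
  ? 32.0.0.0  path d0:-→d1:-→d2:-→d3:H0→d4:-→d5:-  best=H0
  + 37.0.0.0/8 (H4) depth=8
  + 37.68.224.0/20 (H0) depth=20
  ? 32.1.92.152  path d0:-→d1:-→d2:-→d3:H0→d4:-→d5:-  best=H0
  + 71.40.172.128/25 (H5) depth=25
  + 0.0.0.0/0 (H3) depth=0
  ? 71.40.172.132  path d0:H3→d1:-→d2:-→d3:-→d4:-→d5:-→d6:-→d7:-→d8:-→d9:H0→d10:-→d11:-→d12:-→d13:-→d14:-→d15:-→d16:-→d17:-→d18:-→d19:-→d20:-→d21:-→d22:-→d23:-→d24:-→d25:H5  best=H5
  ? 202.199.131.183  path d0:H3→d1:-  best=H3
  del 37.68.228.0/22 (clear depth 22)
  del 37.0.0.0/8 (clear depth 8)
  ? 113.110.9.106  path d0:H3→d1:-→d2:-  best=H3
  ? 32.0.1.74  path d0:H3→d1:-→d2:-→d3:H0→d4:-→d5:-  best=H0
  ? 71.40.172.129  path d0:H3→d1:-→d2:-→d3:-→d4:-→d5:-→d6:-→d7:-→d8:-→d9:H0→d10:-→d11:-→d12:-→d13:-→d14:-→d15:-→d16:-→d17:-→d18:-→d19:-→d20:-→d21:-→d22:-→d23:-→d24:-→d25:H5  best=H5
  ? 32.0.1.144  path d0:H3→d1:-→d2:-→d3:H0→d4:-→d5:-  best=H0
  ? 32.0.12.14  path d0:H3→d1:-→d2:-→d3:H0→d4:-→d5:-  best=H0
  del 71.40.172.128/25 (clear depth 25)
  + 37.0.0.0/8 (H0) depth=8
  del 71.0.0.0/9 (clear depth 9)
  del 32.0.0.0/3 (clear depth 3)
  + 0.0.0.0/0 (H1) depth=0
  + 187.153.16.0/20 (H0) depth=20
  ? 187.153.16.3  path d0:H1→d1:-→d2:-→d3:-→d4:-→d5:-→d6:-→d7:-→d8:-→d9:-→d10:-→d11:-→d12:-→d13:-→d14:-→d15:-→d16:-→d17:-→d18:-→d19:-→d20:H0  best=H0
  + 0.0.0.0/0 (H6) depth=0
  + 37.0.0.0/8 (H3) depth=8
  + 128.0.0.0/1 (H4) depth=1
  ? 163.225.0.4  path d0:H6→d1:H4→d2:-→d3:-→d4:-→d5:-→d6:-→d7:-→d8:H5→d9:-→d10:-→d11:-→d12:-→d13:-→d14:-→d15:-→d16:H1  best=H1
  + 37.68.230.0/23 (H6) depth=23
  + 163.225.189.0/24 (H1) depth=24

== LOOKUPS ==
["H0","H0","H5","H3","H3","H0","H5","H0","H0","H0","H1"]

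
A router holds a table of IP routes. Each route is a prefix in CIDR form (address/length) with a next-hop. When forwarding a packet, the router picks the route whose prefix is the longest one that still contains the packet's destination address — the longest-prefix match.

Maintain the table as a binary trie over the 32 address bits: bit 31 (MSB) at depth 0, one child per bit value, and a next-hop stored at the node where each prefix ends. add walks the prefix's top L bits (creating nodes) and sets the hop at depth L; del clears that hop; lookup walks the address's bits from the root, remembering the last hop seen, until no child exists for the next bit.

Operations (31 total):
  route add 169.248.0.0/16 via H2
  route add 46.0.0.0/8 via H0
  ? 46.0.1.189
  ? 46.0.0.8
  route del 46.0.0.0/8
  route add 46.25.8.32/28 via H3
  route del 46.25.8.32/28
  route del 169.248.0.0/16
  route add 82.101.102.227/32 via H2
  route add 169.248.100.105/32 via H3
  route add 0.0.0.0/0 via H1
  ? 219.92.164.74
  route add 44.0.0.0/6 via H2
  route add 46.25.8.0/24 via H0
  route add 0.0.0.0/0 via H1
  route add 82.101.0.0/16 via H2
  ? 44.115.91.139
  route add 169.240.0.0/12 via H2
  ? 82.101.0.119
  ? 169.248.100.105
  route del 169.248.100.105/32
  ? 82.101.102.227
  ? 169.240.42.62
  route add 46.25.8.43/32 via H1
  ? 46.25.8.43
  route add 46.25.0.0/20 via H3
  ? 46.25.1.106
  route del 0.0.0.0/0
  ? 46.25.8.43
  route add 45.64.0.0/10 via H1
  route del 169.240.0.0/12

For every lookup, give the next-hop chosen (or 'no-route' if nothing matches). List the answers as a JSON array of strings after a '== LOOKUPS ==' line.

Trace:
  add 169.248.0.0/16 -> H2 at depth 16
  add 46.0.0.0/8 -> H0 at depth 8
  lookup 46.0.1.189: bits 00101110 walk d0:-→d1:-→d2:-→d3:-→d4:-→d5:-→d6:-→d7:-→d8:H0 -> H0
  lookup 46.0.0.8: bits 00101110 walk d0:-→d1:-→d2:-→d3:-→d4:-→d5:-→d6:-→d7:-→d8:H0 -> H0
  del 46.0.0.0/8 (clear depth 8)
  add 46.25.8.32/28 -> H3 at depth 28
  del 46.25.8.32/28 (clear depth 28)
  del 169.248.0.0/16 (clear depth 16)
  add 82.101.102.227/32 -> H2 at depth 32
  add 169.248.100.105/32 -> H3 at depth 32
  add 0.0.0.0/0 -> H1 at depth 0
  lookup 219.92.164.74: bits 1 walk d0:H1→d1:- -> H1
  add 44.0.0.0/6 -> H2 at depth 6
  add 46.25.8.0/24 -> H0 at depth 24
  add 0.0.0.0/0 -> H1 at depth 0
  add 82.101.0.0/16 -> H2 at depth 16
  lookup 44.115.91.139: bits 001011 walk d0:H1→d1:-→d2:-→d3:-→d4:-→d5:-→d6:H2 -> H2
  add 169.240.0.0/12 -> H2 at depth 12
  lookup 82.101.0.119: bits 01010010011001010 walk d0:H1→d1:-→d2:-→d3:-→d4:-→d5:-→d6:-→d7:-→d8:-→d9:-→d10:-→d11:-→d12:-→d13:-→d14:-→d15:-→d16:H2→d17:- -> H2
  lookup 169.248.100.105: bits 10101001111110000110010001101001 walk d0:H1→d1:-→d2:-→d3:-→d4:-→d5:-→d6:-→d7:-→d8:-→d9:-→d10:-→d11:-→d12:H2→d13:-→d14:-→d15:-→d16:-→d17:-→d18:-→d19:-→d20:-→d21:-→d22:-→d23:-→d24:-→d25:-→d26:-→d27:-→d28:-→d29:-→d30:-→d31:-→d32:H3 -> H3
  del 169.248.100.105/32 (clear depth 32)
  lookup 82.101.102.227: bits 01010010011001010110011011100011 walk d0:H1→d1:-→d2:-→d3:-→d4:-→d5:-→d6:-→d7:-→d8:-→d9:-→d10:-→d11:-→d12:-→d13:-→d14:-→d15:-→d16:H2→d17:-→d18:-→d19:-→d20:-→d21:-→d22:-→d23:-→d24:-→d25:-→d26:-→d27:-→d28:-→d29:-→d30:-→d31:-→d32:H2 -> H2
  lookup 169.240.42.62: bits 101010011111 walk d0:H1→d1:-→d2:-→d3:-→d4:-→d5:-→d6:-→d7:-→d8:-→d9:-→d10:-→d11:-→d12:H2 -> H2
  add 46.25.8.43/32 -> H1 at depth 32
  lookup 46.25.8.43: bits 00101110000110010000100000101011 walk d0:H1→d1:-→d2:-→d3:-→d4:-→d5:-→d6:H2→d7:-→d8:-→d9:-→d10:-→d11:-→d12:-→d13:-→d14:-→d15:-→d16:-→d17:-→d18:-→d19:-→d20:-→d21:-→d22:-→d23:-→d24:H0→d25:-→d26:-→d27:-→d28:-→d29:-→d30:-→d31:-→d32:H1 -> H1
  add 46.25.0.0/20 -> H3 at depth 20
  lookup 46.25.1.106: bits 00101110000110010000 walk d0:H1→d1:-→d2:-→d3:-→d4:-→d5:-→d6:H2→d7:-→d8:-→d9:-→d10:-→d11:-→d12:-→d13:-→d14:-→d15:-→d16:-→d17:-→d18:-→d19:-→d20:H3 -> H3
  del 0.0.0.0/0 (clear depth 0)
  lookup 46.25.8.43: bits 00101110000110010000100000101011 walk d0:-→d1:-→d2:-→d3:-→d4:-→d5:-→d6:H2→d7:-→d8:-→d9:-→d10:-→d11:-→d12:-→d13:-→d14:-→d15:-→d16:-→d17:-→d18:-→d19:-→d20:H3→d21:-→d22:-→d23:-→d24:H0→d25:-→d26:-→d27:-→d28:-→d29:-→d30:-→d31:-→d32:H1 -> H1
  add 45.64.0.0/10 -> H1 at depth 10
  del 169.240.0.0/12 (clear depth 12)

== LOOKUPS ==
["H0","H0","H1","H2","H2","H3","H2","H2","H1","H3","H1"]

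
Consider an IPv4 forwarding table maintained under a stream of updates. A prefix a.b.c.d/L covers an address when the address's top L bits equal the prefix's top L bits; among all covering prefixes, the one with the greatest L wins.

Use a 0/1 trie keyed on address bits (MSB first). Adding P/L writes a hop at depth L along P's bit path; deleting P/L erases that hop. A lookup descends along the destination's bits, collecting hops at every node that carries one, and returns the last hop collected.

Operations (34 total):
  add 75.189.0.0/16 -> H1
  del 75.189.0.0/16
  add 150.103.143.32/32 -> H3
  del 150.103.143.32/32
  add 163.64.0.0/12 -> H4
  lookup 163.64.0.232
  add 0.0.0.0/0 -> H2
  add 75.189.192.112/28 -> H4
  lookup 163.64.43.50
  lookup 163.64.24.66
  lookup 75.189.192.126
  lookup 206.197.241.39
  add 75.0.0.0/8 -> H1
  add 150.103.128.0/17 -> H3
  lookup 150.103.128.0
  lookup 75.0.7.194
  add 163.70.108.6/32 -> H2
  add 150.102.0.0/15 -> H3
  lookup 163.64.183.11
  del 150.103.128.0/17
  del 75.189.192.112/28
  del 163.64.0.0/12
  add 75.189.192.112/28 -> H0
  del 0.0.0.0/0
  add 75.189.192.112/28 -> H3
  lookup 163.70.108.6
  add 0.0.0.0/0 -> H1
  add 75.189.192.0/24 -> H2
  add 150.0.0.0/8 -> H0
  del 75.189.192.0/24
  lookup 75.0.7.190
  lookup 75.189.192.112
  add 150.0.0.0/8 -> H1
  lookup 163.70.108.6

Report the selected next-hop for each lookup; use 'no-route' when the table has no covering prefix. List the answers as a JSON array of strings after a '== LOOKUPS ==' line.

Process each operation:
  + 75.189.0.0/16 (H1) depth=16
  - 75.189.0.0/16 clear@16
  + 150.103.143.32/32 (H3) depth=32
  - 150.103.143.32/32 clear@32
  + 163.64.0.0/12 (H4) depth=12
  lookup 163.64.0.232: bits 101000110100 walk d0:-→d1:-→d2:-→d3:-→d4:-→d5:-→d6:-→d7:-→d8:-→d9:-→d10:-→d11:-→d12:H4 -> H4
  + 0.0.0.0/0 (H2) depth=0
  + 75.189.192.112/28 (H4) depth=28
  lookup 163.64.43.50: bits 101000110100 walk d0:H2→d1:-→d2:-→d3:-→d4:-→d5:-→d6:-→d7:-→d8:-→d9:-→d10:-→d11:-→d12:H4 -> H4
  lookup 163.64.24.66: bits 101000110100 walk d0:H2→d1:-→d2:-→d3:-→d4:-→d5:-→d6:-→d7:-→d8:-→d9:-→d10:-→d11:-→d12:H4 -> H4
  lookup 75.189.192.126: bits 0100101110111101110000000111 walk d0:H2→d1:-→d2:-→d3:-→d4:-→d5:-→d6:-→d7:-→d8:-→d9:-→d10:-→d11:-→d12:-→d13:-→d14:-→d15:-→d16:-→d17:-→d18:-→d19:-→d20:-→d21:-→d22:-→d23:-→d24:-→d25:-→d26:-→d27:-→d28:H4 -> H4
  lookup 206.197.241.39: bits 1 walk d0:H2→d1:- -> H2
  + 75.0.0.0/8 (H1) depth=8
  + 150.103.128.0/17 (H3) depth=17
  lookup 150.103.128.0: bits 10010110011001111000 walk d0:H2→d1:-→d2:-→d3:-→d4:-→d5:-→d6:-→d7:-→d8:-→d9:-→d10:-→d11:-→d12:-→d13:-→d14:-→d15:-→d16:-→d17:H3→d18:-→d19:-→d20:- -> H3
  lookup 75.0.7.194: bits 01001011 walk d0:H2→d1:-→d2:-→d3:-→d4:-→d5:-→d6:-→d7:-→d8:H1 -> H1
  + 163.70.108.6/32 (H2) depth=32
  + 150.102.0.0/15 (H3) depth=15
  lookup 163.64.183.11: bits 1010001101000 walk d0:H2→d1:-→d2:-→d3:-→d4:-→d5:-→d6:-→d7:-→d8:-→d9:-→d10:-→d11:-→d12:H4→d13:- -> H4
  - 150.103.128.0/17 clear@17
  - 75.189.192.112/28 clear@28
  - 163.64.0.0/12 clear@12
  + 75.189.192.112/28 (H0) depth=28
  - 0.0.0.0/0 clear@0
  + 75.189.192.112/28 (H3) depth=28
  lookup 163.70.108.6: bits 10100011010001100110110000000110 walk d0:-→d1:-→d2:-→d3:-→d4:-→d5:-→d6:-→d7:-→d8:-→d9:-→d10:-→d11:-→d12:-→d13:-→d14:-→d15:-→d16:-→d17:-→d18:-→d19:-→d20:-→d21:-→d22:-→d23:-→d24:-→d25:-→d26:-→d27:-→d28:-→d29:-→d30:-→d31:-→d32:H2 -> H2
  + 0.0.0.0/0 (H1) depth=0
  + 75.189.192.0/24 (H2) depth=24
  + 150.0.0.0/8 (H0) depth=8
  - 75.189.192.0/24 clear@24
  lookup 75.0.7.190: bits 01001011 walk d0:H1→d1:-→d2:-→d3:-→d4:-→d5:-→d6:-→d7:-→d8:H1 -> H1
  lookup 75.189.192.112: bits 0100101110111101110000000111 walk d0:H1→d1:-→d2:-→d3:-→d4:-→d5:-→d6:-→d7:-→d8:H1→d9:-→d10:-→d11:-→d12:-→d13:-→d14:-→d15:-→d16:-→d17:-→d18:-→d19:-→d20:-→d21:-→d22:-→d23:-→d24:-→d25:-→d26:-→d27:-→d28:H3 -> H3
  + 150.0.0.0/8 (H1) depth=8
  lookup 163.70.108.6: bits 10100011010001100110110000000110 walk d0:H1→d1:-→d2:-→d3:-→d4:-→d5:-→d6:-→d7:-→d8:-→d9:-→d10:-→d11:-→d12:-→d13:-→d14:-→d15:-→d16:-→d17:-→d18:-→d19:-→d20:-→d21:-→d22:-→d23:-→d24:-→d25:-→d26:-→d27:-→d28:-→d29:-→d30:-→d31:-→d32:H2 -> H2

== LOOKUPS ==
["H4","H4","H4","H4","H2","H3","H1","H4","H2","H1","H3","H2"]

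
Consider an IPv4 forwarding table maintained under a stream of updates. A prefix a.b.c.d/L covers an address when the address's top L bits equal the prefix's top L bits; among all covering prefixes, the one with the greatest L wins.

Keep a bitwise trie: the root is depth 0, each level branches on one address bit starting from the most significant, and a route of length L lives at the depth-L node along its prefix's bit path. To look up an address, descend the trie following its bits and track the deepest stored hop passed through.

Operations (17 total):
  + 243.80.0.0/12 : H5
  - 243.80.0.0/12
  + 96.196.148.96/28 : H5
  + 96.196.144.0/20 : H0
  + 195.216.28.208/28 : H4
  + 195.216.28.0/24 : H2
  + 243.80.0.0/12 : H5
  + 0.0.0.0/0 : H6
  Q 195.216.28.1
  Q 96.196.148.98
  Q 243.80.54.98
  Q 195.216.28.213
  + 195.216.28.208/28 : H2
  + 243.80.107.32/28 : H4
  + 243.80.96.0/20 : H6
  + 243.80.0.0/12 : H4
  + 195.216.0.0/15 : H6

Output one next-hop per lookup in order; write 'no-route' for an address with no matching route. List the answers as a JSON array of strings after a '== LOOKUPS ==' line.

Process each operation:
  + 243.80.0.0/12 (H5) depth=12
  del 243.80.0.0/12 (clear depth 12)
  + 96.196.148.96/28 (H5) depth=28
  + 96.196.144.0/20 (H0) depth=20
  + 195.216.28.208/28 (H4) depth=28
  + 195.216.28.0/24 (H2) depth=24
  + 243.80.0.0/12 (H5) depth=12
  + 0.0.0.0/0 (H6) depth=0
  Q 195.216.28.1: descend 110000111101100000011100 ; hops seen [H6,H2] ; pick H2
  Q 96.196.148.98: descend 0110000011000100100101000110 ; hops seen [H6,H0,H5] ; pick H5
  Q 243.80.54.98: descend 111100110101 ; hops seen [H6,H5] ; pick H5
  Q 195.216.28.213: descend 1100001111011000000111001101 ; hops seen [H6,H2,H4] ; pick H4
  + 195.216.28.208/28 (H2) depth=28
  + 243.80.107.32/28 (H4) depth=28
  + 243.80.96.0/20 (H6) depth=20
  + 243.80.0.0/12 (H4) depth=12
  + 195.216.0.0/15 (H6) depth=15

== LOOKUPS ==
["H2","H5","H5","H4"]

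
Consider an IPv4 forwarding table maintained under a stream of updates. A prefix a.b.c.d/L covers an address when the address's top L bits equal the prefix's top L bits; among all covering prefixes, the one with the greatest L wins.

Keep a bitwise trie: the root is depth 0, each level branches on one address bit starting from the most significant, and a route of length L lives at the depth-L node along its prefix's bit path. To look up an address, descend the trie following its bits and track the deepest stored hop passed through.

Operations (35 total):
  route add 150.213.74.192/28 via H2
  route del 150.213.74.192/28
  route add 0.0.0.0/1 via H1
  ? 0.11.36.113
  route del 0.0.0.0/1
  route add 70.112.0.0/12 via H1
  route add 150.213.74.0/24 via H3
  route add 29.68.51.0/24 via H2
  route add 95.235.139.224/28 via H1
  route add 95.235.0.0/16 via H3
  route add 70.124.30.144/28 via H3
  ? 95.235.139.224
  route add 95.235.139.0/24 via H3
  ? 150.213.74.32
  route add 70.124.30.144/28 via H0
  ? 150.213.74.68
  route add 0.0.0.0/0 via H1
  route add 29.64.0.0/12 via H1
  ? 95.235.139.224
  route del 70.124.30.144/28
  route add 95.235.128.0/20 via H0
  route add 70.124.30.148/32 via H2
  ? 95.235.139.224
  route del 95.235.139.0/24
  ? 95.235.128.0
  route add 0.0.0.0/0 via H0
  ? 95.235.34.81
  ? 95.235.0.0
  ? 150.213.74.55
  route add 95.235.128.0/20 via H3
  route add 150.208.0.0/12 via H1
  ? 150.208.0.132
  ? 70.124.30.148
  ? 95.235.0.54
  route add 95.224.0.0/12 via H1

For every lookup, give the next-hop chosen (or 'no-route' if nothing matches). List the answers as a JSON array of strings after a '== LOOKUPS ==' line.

Apply in order:
  + 150.213.74.192/28 (H2) depth=28
  - 150.213.74.192/28 clear@28
  + 0.0.0.0/1 (H1) depth=1
  Q 0.11.36.113: descend 0 ; hops seen [H1] ; pick H1
  - 0.0.0.0/1 clear@1
  + 70.112.0.0/12 (H1) depth=12
  + 150.213.74.0/24 (H3) depth=24
  + 29.68.51.0/24 (H2) depth=24
  + 95.235.139.224/28 (H1) depth=28
  + 95.235.0.0/16 (H3) depth=16
  + 70.124.30.144/28 (H3) depth=28
  Q 95.235.139.224: descend 0101111111101011100010111110 ; hops seen [H3,H1] ; pick H1
  + 95.235.139.0/24 (H3) depth=24
  Q 150.213.74.32: descend 100101101101010101001010 ; hops seen [H3] ; pick H3
  + 70.124.30.144/28 (H0) depth=28
  Q 150.213.74.68: descend 100101101101010101001010 ; hops seen [H3] ; pick H3
  + 0.0.0.0/0 (H1) depth=0
  + 29.64.0.0/12 (H1) depth=12
  Q 95.235.139.224: descend 0101111111101011100010111110 ; hops seen [H1,H3,H3,H1] ; pick H1
  - 70.124.30.144/28 clear@28
  + 95.235.128.0/20 (H0) depth=20
  + 70.124.30.148/32 (H2) depth=32
  Q 95.235.139.224: descend 0101111111101011100010111110 ; hops seen [H1,H3,H0,H3,H1] ; pick H1
  - 95.235.139.0/24 clear@24
  Q 95.235.128.0: descend 01011111111010111000 ; hops seen [H1,H3,H0] ; pick H0
  + 0.0.0.0/0 (H0) depth=0
  Q 95.235.34.81: descend 0101111111101011 ; hops seen [H0,H3] ; pick H3
  Q 95.235.0.0: descend 0101111111101011 ; hops seen [H0,H3] ; pick H3
  Q 150.213.74.55: descend 100101101101010101001010 ; hops seen [H0,H3] ; pick H3
  + 95.235.128.0/20 (H3) depth=20
  + 150.208.0.0/12 (H1) depth=12
  Q 150.208.0.132: descend 1001011011010 ; hops seen [H0,H1] ; pick H1
  Q 70.124.30.148: descend 01000110011111000001111010010100 ; hops seen [H0,H1,H2] ; pick H2
  Q 95.235.0.54: descend 0101111111101011 ; hops seen [H0,H3] ; pick H3
  + 95.224.0.0/12 (H1) depth=12

== LOOKUPS ==
["H1","H1","H3","H3","H1","H1","H0","H3","H3","H3","H1","H2","H3"]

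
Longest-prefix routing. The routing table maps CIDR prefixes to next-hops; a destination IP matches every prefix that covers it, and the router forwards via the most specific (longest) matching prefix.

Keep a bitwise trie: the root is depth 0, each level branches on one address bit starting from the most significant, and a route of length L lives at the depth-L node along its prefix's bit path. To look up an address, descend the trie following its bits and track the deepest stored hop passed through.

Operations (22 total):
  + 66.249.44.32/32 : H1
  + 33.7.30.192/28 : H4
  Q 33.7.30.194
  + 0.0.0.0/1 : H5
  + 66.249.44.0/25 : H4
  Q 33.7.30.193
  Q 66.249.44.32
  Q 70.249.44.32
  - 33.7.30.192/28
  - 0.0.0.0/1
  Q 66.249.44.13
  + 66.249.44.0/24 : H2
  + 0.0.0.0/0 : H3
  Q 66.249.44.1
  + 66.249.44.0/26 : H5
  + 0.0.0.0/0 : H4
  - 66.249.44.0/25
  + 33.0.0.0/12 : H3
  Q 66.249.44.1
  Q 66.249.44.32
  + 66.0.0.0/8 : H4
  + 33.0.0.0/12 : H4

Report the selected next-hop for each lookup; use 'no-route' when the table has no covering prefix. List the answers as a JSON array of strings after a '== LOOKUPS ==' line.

Process each operation:
  + 66.249.44.32/32 (H1) depth=32
  + 33.7.30.192/28 (H4) depth=28
  lookup 33.7.30.194: bits 0010000100000111000111101100 walk d0:-→d1:-→d2:-→d3:-→d4:-→d5:-→d6:-→d7:-→d8:-→d9:-→d10:-→d11:-→d12:-→d13:-→d14:-→d15:-→d16:-→d17:-→d18:-→d19:-→d20:-→d21:-→d22:-→d23:-→d24:-→d25:-→d26:-→d27:-→d28:H4 -> H4
  + 0.0.0.0/1 (H5) depth=1
  + 66.249.44.0/25 (H4) depth=25
  lookup 33.7.30.193: bits 0010000100000111000111101100 walk d0:-→d1:H5→d2:-→d3:-→d4:-→d5:-→d6:-→d7:-→d8:-→d9:-→d10:-→d11:-→d12:-→d13:-→d14:-→d15:-→d16:-→d17:-→d18:-→d19:-→d20:-→d21:-→d22:-→d23:-→d24:-→d25:-→d26:-→d27:-→d28:H4 -> H4
  lookup 66.249.44.32: bits 01000010111110010010110000100000 walk d0:-→d1:H5→d2:-→d3:-→d4:-→d5:-→d6:-→d7:-→d8:-→d9:-→d10:-→d11:-→d12:-→d13:-→d14:-→d15:-→d16:-→d17:-→d18:-→d19:-→d20:-→d21:-→d22:-→d23:-→d24:-→d25:H4→d26:-→d27:-→d28:-→d29:-→d30:-→d31:-→d32:H1 -> H1
  lookup 70.249.44.32: bits 01000 walk d0:-→d1:H5→d2:-→d3:-→d4:-→d5:- -> H5
  - 33.7.30.192/28 clear@28
  - 0.0.0.0/1 clear@1
  lookup 66.249.44.13: bits 01000010111110010010110000 walk d0:-→d1:-→d2:-→d3:-→d4:-→d5:-→d6:-→d7:-→d8:-→d9:-→d10:-→d11:-→d12:-→d13:-→d14:-→d15:-→d16:-→d17:-→d18:-→d19:-→d20:-→d21:-→d22:-→d23:-→d24:-→d25:H4→d26:- -> H4
  + 66.249.44.0/24 (H2) depth=24
  + 0.0.0.0/0 (H3) depth=0
  lookup 66.249.44.1: bits 01000010111110010010110000 walk d0:H3→d1:-→d2:-→d3:-→d4:-→d5:-→d6:-→d7:-→d8:-→d9:-→d10:-→d11:-→d12:-→d13:-→d14:-→d15:-→d16:-→d17:-→d18:-→d19:-→d20:-→d21:-→d22:-→d23:-→d24:H2→d25:H4→d26:- -> H4
  + 66.249.44.0/26 (H5) depth=26
  + 0.0.0.0/0 (H4) depth=0
  - 66.249.44.0/25 clear@25
  + 33.0.0.0/12 (H3) depth=12
  lookup 66.249.44.1: bits 01000010111110010010110000 walk d0:H4→d1:-→d2:-→d3:-→d4:-→d5:-→d6:-→d7:-→d8:-→d9:-→d10:-→d11:-→d12:-→d13:-→d14:-→d15:-→d16:-→d17:-→d18:-→d19:-→d20:-→d21:-→d22:-→d23:-→d24:H2→d25:-→d26:H5 -> H5
  lookup 66.249.44.32: bits 01000010111110010010110000100000 walk d0:H4→d1:-→d2:-→d3:-→d4:-→d5:-→d6:-→d7:-→d8:-→d9:-→d10:-→d11:-→d12:-→d13:-→d14:-→d15:-→d16:-→d17:-→d18:-→d19:-→d20:-→d21:-→d22:-→d23:-→d24:H2→d25:-→d26:H5→d27:-→d28:-→d29:-→d30:-→d31:-→d32:H1 -> H1
  + 66.0.0.0/8 (H4) depth=8
  + 33.0.0.0/12 (H4) depth=12

== LOOKUPS ==
["H4","H4","H1","H5","H4","H4","H5","H1"]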